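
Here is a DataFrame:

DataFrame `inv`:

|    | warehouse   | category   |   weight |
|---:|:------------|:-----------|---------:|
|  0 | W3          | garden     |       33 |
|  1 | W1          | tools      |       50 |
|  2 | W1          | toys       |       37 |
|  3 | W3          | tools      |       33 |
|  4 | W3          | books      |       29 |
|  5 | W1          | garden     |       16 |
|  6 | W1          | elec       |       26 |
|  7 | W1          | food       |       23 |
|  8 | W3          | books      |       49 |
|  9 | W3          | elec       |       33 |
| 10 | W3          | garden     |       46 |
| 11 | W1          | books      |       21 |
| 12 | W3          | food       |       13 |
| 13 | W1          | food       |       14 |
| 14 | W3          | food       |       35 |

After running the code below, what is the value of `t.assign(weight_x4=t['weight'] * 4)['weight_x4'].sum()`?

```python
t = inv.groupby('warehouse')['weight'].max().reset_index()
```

group by warehouse, max of weight:
warehouse
W1    50
W3    49
Name: weight, dtype: int64
reset_index():
  warehouse  weight
0        W1      50
1        W3      49
add column weight_x4 = t['weight'] * 4:
  warehouse  weight  weight_x4
0        W1      50        200
1        W3      49        196

396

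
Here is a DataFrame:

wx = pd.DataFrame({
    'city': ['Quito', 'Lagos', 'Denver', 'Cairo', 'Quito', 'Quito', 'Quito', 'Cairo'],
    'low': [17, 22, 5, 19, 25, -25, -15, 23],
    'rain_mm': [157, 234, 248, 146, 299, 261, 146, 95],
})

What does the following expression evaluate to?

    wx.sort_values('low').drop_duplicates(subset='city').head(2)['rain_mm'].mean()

sort by low:
     city  low  rain_mm
5   Quito  -25      261
6   Quito  -15      146
2  Denver    5      248
0   Quito   17      157
3   Cairo   19      146
1   Lagos   22      234
7   Cairo   23       95
4   Quito   25      299
drop duplicate city (keep=first):
     city  low  rain_mm
5   Quito  -25      261
2  Denver    5      248
3   Cairo   19      146
1   Lagos   22      234
take first 2 rows:
     city  low  rain_mm
5   Quito  -25      261
2  Denver    5      248
Hence 254.5.

254.5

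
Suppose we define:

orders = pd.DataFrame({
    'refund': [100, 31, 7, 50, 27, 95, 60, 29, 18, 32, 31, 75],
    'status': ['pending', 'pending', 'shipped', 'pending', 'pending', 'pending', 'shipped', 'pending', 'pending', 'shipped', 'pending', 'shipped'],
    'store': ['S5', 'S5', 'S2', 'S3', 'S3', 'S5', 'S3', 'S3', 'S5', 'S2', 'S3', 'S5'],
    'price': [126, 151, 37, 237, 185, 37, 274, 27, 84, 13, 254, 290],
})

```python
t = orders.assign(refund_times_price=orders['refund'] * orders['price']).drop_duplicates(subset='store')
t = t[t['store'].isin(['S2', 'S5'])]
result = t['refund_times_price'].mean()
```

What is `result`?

6429.5

add column refund_times_price = orders['refund'] * orders['price']:
    refund   status store  price  refund_times_price
0      100  pending    S5    126               12600
1       31  pending    S5    151                4681
2        7  shipped    S2     37                 259
3       50  pending    S3    237               11850
4       27  pending    S3    185                4995
5       95  pending    S5     37                3515
6       60  shipped    S3    274               16440
7       29  pending    S3     27                 783
8       18  pending    S5     84                1512
9       32  shipped    S2     13                 416
10      31  pending    S3    254                7874
11      75  shipped    S5    290               21750
drop duplicate store (keep=first):
   refund   status store  price  refund_times_price
0     100  pending    S5    126               12600
2       7  shipped    S2     37                 259
3      50  pending    S3    237               11850
filter rows where store in ['S2', 'S5']:
   refund   status store  price  refund_times_price
0     100  pending    S5    126               12600
2       7  shipped    S2     37                 259
mean of column 'refund_times_price' → 6429.5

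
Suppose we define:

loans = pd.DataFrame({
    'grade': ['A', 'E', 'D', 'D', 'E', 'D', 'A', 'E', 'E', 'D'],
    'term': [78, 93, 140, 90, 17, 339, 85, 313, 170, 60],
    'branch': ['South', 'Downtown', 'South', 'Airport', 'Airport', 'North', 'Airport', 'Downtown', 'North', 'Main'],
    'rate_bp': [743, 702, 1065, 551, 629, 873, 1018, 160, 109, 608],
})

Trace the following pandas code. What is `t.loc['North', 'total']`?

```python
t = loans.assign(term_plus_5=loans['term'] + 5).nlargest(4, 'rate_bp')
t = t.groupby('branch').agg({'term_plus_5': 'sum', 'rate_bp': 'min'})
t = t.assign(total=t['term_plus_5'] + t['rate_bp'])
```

add column term_plus_5 = loans['term'] + 5:
  grade  term    branch  rate_bp  term_plus_5
0     A    78     South      743           83
1     E    93  Downtown      702           98
2     D   140     South     1065          145
3     D    90   Airport      551           95
4     E    17   Airport      629           22
5     D   339     North      873          344
6     A    85   Airport     1018           90
7     E   313  Downtown      160          318
8     E   170     North      109          175
9     D    60      Main      608           65
take 4 rows with largest rate_bp:
  grade  term   branch  rate_bp  term_plus_5
2     D   140    South     1065          145
6     A    85  Airport     1018           90
5     D   339    North      873          344
0     A    78    South      743           83
group by branch: sum(term_plus_5), min(rate_bp):
         term_plus_5  rate_bp
branch                       
Airport           90     1018
North            344      873
South            228      743
add column total = t['term_plus_5'] + t['rate_bp']:
         term_plus_5  rate_bp  total
branch                              
Airport           90     1018   1108
North            344      873   1217
South            228      743    971
value at row 'North', column 'total' → 1217

1217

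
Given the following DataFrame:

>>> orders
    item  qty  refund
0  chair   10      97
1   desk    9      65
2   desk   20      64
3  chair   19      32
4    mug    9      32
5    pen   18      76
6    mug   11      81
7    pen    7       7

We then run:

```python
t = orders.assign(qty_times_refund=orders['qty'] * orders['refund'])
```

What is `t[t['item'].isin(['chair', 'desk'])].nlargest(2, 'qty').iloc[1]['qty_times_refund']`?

add column qty_times_refund = orders['qty'] * orders['refund']:
    item  qty  refund  qty_times_refund
0  chair   10      97               970
1   desk    9      65               585
2   desk   20      64              1280
3  chair   19      32               608
4    mug    9      32               288
5    pen   18      76              1368
6    mug   11      81               891
7    pen    7       7                49
filter rows where item in ['chair', 'desk']:
    item  qty  refund  qty_times_refund
0  chair   10      97               970
1   desk    9      65               585
2   desk   20      64              1280
3  chair   19      32               608
take 2 rows with largest qty:
    item  qty  refund  qty_times_refund
2   desk   20      64              1280
3  chair   19      32               608
The value at position 1, column 'qty_times_refund' is 608.

608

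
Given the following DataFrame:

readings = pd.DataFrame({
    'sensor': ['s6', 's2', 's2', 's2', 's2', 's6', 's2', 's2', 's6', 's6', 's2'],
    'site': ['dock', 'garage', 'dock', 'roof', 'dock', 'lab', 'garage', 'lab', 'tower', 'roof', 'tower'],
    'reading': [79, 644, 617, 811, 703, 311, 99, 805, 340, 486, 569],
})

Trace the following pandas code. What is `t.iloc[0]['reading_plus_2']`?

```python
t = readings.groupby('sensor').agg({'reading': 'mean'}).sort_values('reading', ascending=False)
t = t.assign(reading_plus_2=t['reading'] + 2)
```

608.857142857

group by sensor, mean of reading:
           reading
sensor            
s2      606.857143
s6      304.000000
sort by reading descending:
           reading
sensor            
s2      606.857143
s6      304.000000
add column reading_plus_2 = t['reading'] + 2:
           reading  reading_plus_2
sensor                            
s2      606.857143      608.857143
s6      304.000000      306.000000
Finally, value at position 0, column 'reading_plus_2' = 608.857142857.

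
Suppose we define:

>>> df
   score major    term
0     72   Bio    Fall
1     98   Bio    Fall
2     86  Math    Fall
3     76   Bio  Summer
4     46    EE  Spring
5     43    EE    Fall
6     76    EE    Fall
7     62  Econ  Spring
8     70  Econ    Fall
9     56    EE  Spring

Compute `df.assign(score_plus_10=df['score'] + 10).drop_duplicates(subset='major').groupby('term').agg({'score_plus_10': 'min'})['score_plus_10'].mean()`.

add column score_plus_10 = df['score'] + 10:
   score major    term  score_plus_10
0     72   Bio    Fall             82
1     98   Bio    Fall            108
2     86  Math    Fall             96
3     76   Bio  Summer             86
4     46    EE  Spring             56
5     43    EE    Fall             53
6     76    EE    Fall             86
7     62  Econ  Spring             72
8     70  Econ    Fall             80
9     56    EE  Spring             66
drop duplicate major (keep=first):
   score major    term  score_plus_10
0     72   Bio    Fall             82
2     86  Math    Fall             96
4     46    EE  Spring             56
7     62  Econ  Spring             72
group by term, min of score_plus_10:
        score_plus_10
term                 
Fall               82
Spring             56
Reading off the mean of column 'score_plus_10', we get 69.0.

69.0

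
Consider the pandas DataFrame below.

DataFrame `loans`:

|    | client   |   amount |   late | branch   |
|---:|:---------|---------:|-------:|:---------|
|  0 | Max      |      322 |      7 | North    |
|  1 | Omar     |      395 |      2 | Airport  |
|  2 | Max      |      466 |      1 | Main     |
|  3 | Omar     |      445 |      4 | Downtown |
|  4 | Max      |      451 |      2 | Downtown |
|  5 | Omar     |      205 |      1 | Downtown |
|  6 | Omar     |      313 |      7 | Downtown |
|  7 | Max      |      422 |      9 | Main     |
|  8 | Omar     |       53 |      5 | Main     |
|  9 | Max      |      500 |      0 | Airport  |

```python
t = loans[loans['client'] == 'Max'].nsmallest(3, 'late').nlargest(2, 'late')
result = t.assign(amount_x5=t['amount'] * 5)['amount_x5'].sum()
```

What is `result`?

4585

filter rows where client == 'Max':
  client  amount  late    branch
0    Max     322     7     North
2    Max     466     1      Main
4    Max     451     2  Downtown
7    Max     422     9      Main
9    Max     500     0   Airport
take 3 rows with smallest late:
  client  amount  late    branch
9    Max     500     0   Airport
2    Max     466     1      Main
4    Max     451     2  Downtown
take 2 rows with largest late:
  client  amount  late    branch
4    Max     451     2  Downtown
2    Max     466     1      Main
add column amount_x5 = t['amount'] * 5:
  client  amount  late    branch  amount_x5
4    Max     451     2  Downtown       2255
2    Max     466     1      Main       2330
Then the sum of column 'amount_x5': 4585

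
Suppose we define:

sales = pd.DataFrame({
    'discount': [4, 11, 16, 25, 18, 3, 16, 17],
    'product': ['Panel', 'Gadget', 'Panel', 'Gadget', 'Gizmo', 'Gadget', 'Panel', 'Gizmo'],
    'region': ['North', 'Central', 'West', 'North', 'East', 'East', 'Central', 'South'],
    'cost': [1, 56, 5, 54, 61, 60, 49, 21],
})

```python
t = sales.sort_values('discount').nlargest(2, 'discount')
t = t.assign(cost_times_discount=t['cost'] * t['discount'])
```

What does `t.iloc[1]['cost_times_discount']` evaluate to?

sort by discount:
   discount product   region  cost
5         3  Gadget     East    60
0         4   Panel    North     1
1        11  Gadget  Central    56
2        16   Panel     West     5
6        16   Panel  Central    49
7        17   Gizmo    South    21
4        18   Gizmo     East    61
3        25  Gadget    North    54
take 2 rows with largest discount:
   discount product region  cost
3        25  Gadget  North    54
4        18   Gizmo   East    61
add column cost_times_discount = t['cost'] * t['discount']:
   discount product region  cost  cost_times_discount
3        25  Gadget  North    54                 1350
4        18   Gizmo   East    61                 1098
The value at position 1, column 'cost_times_discount' is 1098.

1098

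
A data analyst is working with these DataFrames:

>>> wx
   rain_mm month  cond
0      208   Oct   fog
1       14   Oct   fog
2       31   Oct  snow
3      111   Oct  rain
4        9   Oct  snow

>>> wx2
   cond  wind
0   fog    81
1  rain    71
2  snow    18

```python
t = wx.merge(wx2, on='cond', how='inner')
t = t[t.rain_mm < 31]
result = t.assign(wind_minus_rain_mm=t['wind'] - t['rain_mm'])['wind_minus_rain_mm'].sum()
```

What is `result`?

merge on 'cond' (how='inner') → 5 rows:
   rain_mm month  cond  wind
0      208   Oct   fog    81
1       14   Oct   fog    81
2       31   Oct  snow    18
3      111   Oct  rain    71
4        9   Oct  snow    18
filter rows where rain_mm < 31:
   rain_mm month  cond  wind
1       14   Oct   fog    81
4        9   Oct  snow    18
add column wind_minus_rain_mm = t['wind'] - t['rain_mm']:
   rain_mm month  cond  wind  wind_minus_rain_mm
1       14   Oct   fog    81                  67
4        9   Oct  snow    18                   9

76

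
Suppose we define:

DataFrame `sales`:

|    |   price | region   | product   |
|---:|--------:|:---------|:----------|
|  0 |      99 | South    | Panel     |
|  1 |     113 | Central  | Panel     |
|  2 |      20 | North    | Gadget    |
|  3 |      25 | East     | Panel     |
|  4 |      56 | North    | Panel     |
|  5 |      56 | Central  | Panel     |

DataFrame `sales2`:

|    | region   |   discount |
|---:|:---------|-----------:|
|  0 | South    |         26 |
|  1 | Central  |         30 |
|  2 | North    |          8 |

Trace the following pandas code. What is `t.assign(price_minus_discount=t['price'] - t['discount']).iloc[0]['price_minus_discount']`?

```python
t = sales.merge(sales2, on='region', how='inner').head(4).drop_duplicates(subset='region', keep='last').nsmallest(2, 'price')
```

merge on 'region' (how='inner') → 5 rows:
   price   region product  discount
0     99    South   Panel        26
1    113  Central   Panel        30
2     20    North  Gadget         8
3     56    North   Panel         8
4     56  Central   Panel        30
take first 4 rows:
   price   region product  discount
0     99    South   Panel        26
1    113  Central   Panel        30
2     20    North  Gadget         8
3     56    North   Panel         8
drop duplicate region (keep=last):
   price   region product  discount
0     99    South   Panel        26
1    113  Central   Panel        30
3     56    North   Panel         8
take 2 rows with smallest price:
   price region product  discount
3     56  North   Panel         8
0     99  South   Panel        26
add column price_minus_discount = t['price'] - t['discount']:
   price region product  discount  price_minus_discount
3     56  North   Panel         8                    48
0     99  South   Panel        26                    73
Hence 48.

48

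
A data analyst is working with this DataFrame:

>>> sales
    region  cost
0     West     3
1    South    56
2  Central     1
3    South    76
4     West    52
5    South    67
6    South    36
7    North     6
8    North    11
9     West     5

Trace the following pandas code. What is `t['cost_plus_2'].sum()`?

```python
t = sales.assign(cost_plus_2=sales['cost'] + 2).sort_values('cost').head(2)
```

add column cost_plus_2 = sales['cost'] + 2:
    region  cost  cost_plus_2
0     West     3            5
1    South    56           58
2  Central     1            3
3    South    76           78
4     West    52           54
5    South    67           69
6    South    36           38
7    North     6            8
8    North    11           13
9     West     5            7
sort by cost:
    region  cost  cost_plus_2
2  Central     1            3
0     West     3            5
9     West     5            7
7    North     6            8
8    North    11           13
6    South    36           38
4     West    52           54
1    South    56           58
5    South    67           69
3    South    76           78
take first 2 rows:
    region  cost  cost_plus_2
2  Central     1            3
0     West     3            5
Taking the sum of column 'cost_plus_2' gives 8.

8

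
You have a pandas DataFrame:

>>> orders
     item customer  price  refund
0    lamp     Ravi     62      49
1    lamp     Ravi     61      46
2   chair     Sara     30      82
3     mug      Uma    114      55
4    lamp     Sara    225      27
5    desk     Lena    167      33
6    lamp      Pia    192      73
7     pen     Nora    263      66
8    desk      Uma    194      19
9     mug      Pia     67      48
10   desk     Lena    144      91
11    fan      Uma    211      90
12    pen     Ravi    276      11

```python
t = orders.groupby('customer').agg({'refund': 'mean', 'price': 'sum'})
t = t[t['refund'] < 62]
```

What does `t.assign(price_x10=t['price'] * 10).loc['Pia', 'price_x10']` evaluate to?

2590

group by customer: mean(refund), sum(price):
             refund  price
customer                  
Lena      62.000000    311
Nora      66.000000    263
Pia       60.500000    259
Ravi      35.333333    399
Sara      54.500000    255
Uma       54.666667    519
filter rows where refund < 62:
             refund  price
customer                  
Pia       60.500000    259
Ravi      35.333333    399
Sara      54.500000    255
Uma       54.666667    519
add column price_x10 = t['price'] * 10:
             refund  price  price_x10
customer                             
Pia       60.500000    259       2590
Ravi      35.333333    399       3990
Sara      54.500000    255       2550
Uma       54.666667    519       5190
So loc['Pia', 'price_x10'] = 2590.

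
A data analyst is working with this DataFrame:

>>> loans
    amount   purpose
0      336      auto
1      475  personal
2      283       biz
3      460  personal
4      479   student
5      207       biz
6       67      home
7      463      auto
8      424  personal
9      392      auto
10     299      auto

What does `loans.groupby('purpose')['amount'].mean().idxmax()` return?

group by purpose, mean of amount:
purpose
auto        372.5
biz         245.0
home         67.0
personal    453.0
student     479.0
Name: amount, dtype: float64
So idxmax() = student.

student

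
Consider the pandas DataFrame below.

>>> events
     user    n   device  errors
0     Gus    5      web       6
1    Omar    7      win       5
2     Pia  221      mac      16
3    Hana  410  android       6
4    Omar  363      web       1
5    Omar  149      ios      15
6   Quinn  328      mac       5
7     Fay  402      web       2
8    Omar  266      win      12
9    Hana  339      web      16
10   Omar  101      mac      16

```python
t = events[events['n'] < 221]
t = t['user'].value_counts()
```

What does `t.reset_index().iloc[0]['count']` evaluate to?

3

filter rows where n < 221:
    user    n device  errors
0    Gus    5    web       6
1   Omar    7    win       5
5   Omar  149    ios      15
10  Omar  101    mac      16
value_counts of user:
user
Omar    3
Gus     1
Name: count, dtype: int64
reset_index():
   user  count
0  Omar      3
1   Gus      1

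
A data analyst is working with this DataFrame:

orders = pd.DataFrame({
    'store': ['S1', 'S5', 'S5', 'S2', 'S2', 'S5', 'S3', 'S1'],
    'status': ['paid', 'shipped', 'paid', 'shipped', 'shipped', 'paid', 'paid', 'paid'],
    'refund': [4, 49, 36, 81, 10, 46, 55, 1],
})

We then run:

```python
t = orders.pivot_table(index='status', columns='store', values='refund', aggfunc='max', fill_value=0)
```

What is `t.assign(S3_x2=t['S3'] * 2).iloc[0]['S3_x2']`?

pivot: rows=status, cols=store, max(refund):
store    S1  S2  S3  S5
status                 
paid      4   0  55  46
shipped   0  81   0  49
add column S3_x2 = t['S3'] * 2:
store    S1  S2  S3  S5  S3_x2
status                        
paid      4   0  55  46    110
shipped   0  81   0  49      0
value at position 0, column 'S3_x2' → 110

110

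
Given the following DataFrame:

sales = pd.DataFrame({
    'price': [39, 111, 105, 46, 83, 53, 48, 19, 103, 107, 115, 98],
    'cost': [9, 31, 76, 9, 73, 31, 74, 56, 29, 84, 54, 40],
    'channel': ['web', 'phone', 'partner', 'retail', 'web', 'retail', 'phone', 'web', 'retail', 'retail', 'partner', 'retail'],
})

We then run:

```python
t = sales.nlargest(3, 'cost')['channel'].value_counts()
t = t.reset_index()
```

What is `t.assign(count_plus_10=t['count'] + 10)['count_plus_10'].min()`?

11

take 3 rows with largest cost:
   price  cost  channel
9    107    84   retail
2    105    76  partner
6     48    74    phone
value_counts of channel:
channel
retail     1
partner    1
phone      1
Name: count, dtype: int64
reset_index():
   channel  count
0   retail      1
1  partner      1
2    phone      1
add column count_plus_10 = t['count'] + 10:
   channel  count  count_plus_10
0   retail      1             11
1  partner      1             11
2    phone      1             11
Finally, min of column 'count_plus_10' = 11.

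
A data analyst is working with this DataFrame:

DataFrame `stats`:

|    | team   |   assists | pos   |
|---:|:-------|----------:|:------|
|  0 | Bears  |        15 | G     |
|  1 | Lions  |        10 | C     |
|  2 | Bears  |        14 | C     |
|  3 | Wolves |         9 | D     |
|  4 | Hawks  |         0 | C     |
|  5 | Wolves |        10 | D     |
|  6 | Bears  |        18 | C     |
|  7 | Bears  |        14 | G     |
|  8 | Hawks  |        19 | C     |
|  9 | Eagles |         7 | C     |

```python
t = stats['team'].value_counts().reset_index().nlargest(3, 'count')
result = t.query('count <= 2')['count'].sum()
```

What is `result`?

4

value_counts of team:
team
Bears     4
Wolves    2
Hawks     2
Lions     1
Eagles    1
Name: count, dtype: int64
reset_index():
     team  count
0   Bears      4
1  Wolves      2
2   Hawks      2
3   Lions      1
4  Eagles      1
take 3 rows with largest count:
     team  count
0   Bears      4
1  Wolves      2
2   Hawks      2
filter rows where count <= 2:
     team  count
1  Wolves      2
2   Hawks      2
Finally, sum of column 'count' = 4.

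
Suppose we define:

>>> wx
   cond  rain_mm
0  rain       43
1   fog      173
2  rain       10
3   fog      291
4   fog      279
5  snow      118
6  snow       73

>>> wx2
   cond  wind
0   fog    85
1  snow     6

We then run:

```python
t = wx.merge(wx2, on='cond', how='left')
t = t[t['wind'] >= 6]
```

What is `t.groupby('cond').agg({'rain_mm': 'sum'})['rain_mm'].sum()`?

934

merge on 'cond' (how='left') → 7 rows:
   cond  rain_mm  wind
0  rain       43   NaN
1   fog      173  85.0
2  rain       10   NaN
3   fog      291  85.0
4   fog      279  85.0
5  snow      118   6.0
6  snow       73   6.0
filter rows where wind >= 6:
   cond  rain_mm  wind
1   fog      173  85.0
3   fog      291  85.0
4   fog      279  85.0
5  snow      118   6.0
6  snow       73   6.0
group by cond, sum of rain_mm:
      rain_mm
cond         
fog       743
snow      191
Taking the sum of column 'rain_mm' gives 934.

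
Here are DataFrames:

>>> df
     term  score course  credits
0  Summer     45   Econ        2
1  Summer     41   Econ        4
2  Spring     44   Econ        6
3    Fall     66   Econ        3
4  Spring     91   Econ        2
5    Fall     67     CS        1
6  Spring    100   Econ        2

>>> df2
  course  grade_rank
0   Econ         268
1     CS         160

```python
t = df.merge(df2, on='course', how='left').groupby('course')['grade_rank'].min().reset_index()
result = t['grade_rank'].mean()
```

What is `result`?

merge on 'course' (how='left') → 7 rows:
     term  score course  credits  grade_rank
0  Summer     45   Econ        2         268
1  Summer     41   Econ        4         268
2  Spring     44   Econ        6         268
3    Fall     66   Econ        3         268
4  Spring     91   Econ        2         268
5    Fall     67     CS        1         160
6  Spring    100   Econ        2         268
group by course, min of grade_rank:
course
CS      160
Econ    268
Name: grade_rank, dtype: int64
reset_index():
  course  grade_rank
0     CS         160
1   Econ         268
So mean() = 214.0.

214.0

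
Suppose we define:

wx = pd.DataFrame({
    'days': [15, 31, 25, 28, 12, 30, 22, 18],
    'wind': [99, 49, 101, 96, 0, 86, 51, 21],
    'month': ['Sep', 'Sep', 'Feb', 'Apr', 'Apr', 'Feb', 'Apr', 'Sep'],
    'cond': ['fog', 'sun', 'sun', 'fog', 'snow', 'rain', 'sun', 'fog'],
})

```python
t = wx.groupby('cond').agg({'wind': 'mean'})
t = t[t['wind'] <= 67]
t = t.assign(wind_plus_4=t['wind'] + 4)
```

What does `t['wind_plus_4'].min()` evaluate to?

group by cond, mean of wind:
      wind
cond      
fog   72.0
rain  86.0
snow   0.0
sun   67.0
filter rows where wind <= 67:
      wind
cond      
snow   0.0
sun   67.0
add column wind_plus_4 = t['wind'] + 4:
      wind  wind_plus_4
cond                   
snow   0.0          4.0
sun   67.0         71.0

4.0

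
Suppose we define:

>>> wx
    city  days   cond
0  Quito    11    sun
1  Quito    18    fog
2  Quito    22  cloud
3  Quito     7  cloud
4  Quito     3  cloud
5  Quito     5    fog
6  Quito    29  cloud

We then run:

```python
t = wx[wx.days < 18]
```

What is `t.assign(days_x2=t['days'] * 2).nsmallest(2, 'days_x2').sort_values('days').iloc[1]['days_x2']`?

10

filter rows where days < 18:
    city  days   cond
0  Quito    11    sun
3  Quito     7  cloud
4  Quito     3  cloud
5  Quito     5    fog
add column days_x2 = t['days'] * 2:
    city  days   cond  days_x2
0  Quito    11    sun       22
3  Quito     7  cloud       14
4  Quito     3  cloud        6
5  Quito     5    fog       10
take 2 rows with smallest days_x2:
    city  days   cond  days_x2
4  Quito     3  cloud        6
5  Quito     5    fog       10
sort by days:
    city  days   cond  days_x2
4  Quito     3  cloud        6
5  Quito     5    fog       10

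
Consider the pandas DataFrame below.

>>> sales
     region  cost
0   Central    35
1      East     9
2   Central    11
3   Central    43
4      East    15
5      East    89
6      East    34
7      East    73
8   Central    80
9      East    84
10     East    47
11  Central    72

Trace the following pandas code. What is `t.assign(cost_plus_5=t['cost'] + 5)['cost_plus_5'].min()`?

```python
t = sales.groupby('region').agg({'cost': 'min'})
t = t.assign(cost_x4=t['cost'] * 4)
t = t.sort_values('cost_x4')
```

group by region, min of cost:
         cost
region       
Central    11
East        9
add column cost_x4 = t['cost'] * 4:
         cost  cost_x4
region                
Central    11       44
East        9       36
sort by cost_x4:
         cost  cost_x4
region                
East        9       36
Central    11       44
add column cost_plus_5 = t['cost'] + 5:
         cost  cost_x4  cost_plus_5
region                             
East        9       36           14
Central    11       44           16
Then the min of column 'cost_plus_5': 14

14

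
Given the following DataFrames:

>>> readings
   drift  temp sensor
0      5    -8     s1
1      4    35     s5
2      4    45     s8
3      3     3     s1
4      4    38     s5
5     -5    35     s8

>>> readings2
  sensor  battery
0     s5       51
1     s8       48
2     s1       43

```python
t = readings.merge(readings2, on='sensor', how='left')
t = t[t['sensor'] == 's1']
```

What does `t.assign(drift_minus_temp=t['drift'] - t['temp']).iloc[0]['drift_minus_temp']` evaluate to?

13

merge on 'sensor' (how='left') → 6 rows:
   drift  temp sensor  battery
0      5    -8     s1       43
1      4    35     s5       51
2      4    45     s8       48
3      3     3     s1       43
4      4    38     s5       51
5     -5    35     s8       48
filter rows where sensor == 's1':
   drift  temp sensor  battery
0      5    -8     s1       43
3      3     3     s1       43
add column drift_minus_temp = t['drift'] - t['temp']:
   drift  temp sensor  battery  drift_minus_temp
0      5    -8     s1       43                13
3      3     3     s1       43                 0
value at position 0, column 'drift_minus_temp' → 13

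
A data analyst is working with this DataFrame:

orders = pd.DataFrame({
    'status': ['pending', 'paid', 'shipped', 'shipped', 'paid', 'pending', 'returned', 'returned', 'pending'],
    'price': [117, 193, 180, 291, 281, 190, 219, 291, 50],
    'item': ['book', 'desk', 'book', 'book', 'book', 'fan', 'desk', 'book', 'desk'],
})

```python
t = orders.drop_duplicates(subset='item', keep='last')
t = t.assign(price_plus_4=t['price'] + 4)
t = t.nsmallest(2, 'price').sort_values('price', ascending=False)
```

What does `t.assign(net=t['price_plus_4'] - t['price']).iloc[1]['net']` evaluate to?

4

drop duplicate item (keep=last):
     status  price  item
5   pending    190   fan
7  returned    291  book
8   pending     50  desk
add column price_plus_4 = t['price'] + 4:
     status  price  item  price_plus_4
5   pending    190   fan           194
7  returned    291  book           295
8   pending     50  desk            54
take 2 rows with smallest price:
    status  price  item  price_plus_4
8  pending     50  desk            54
5  pending    190   fan           194
sort by price descending:
    status  price  item  price_plus_4
5  pending    190   fan           194
8  pending     50  desk            54
add column net = t['price_plus_4'] - t['price']:
    status  price  item  price_plus_4  net
5  pending    190   fan           194    4
8  pending     50  desk            54    4
Finally, value at position 1, column 'net' = 4.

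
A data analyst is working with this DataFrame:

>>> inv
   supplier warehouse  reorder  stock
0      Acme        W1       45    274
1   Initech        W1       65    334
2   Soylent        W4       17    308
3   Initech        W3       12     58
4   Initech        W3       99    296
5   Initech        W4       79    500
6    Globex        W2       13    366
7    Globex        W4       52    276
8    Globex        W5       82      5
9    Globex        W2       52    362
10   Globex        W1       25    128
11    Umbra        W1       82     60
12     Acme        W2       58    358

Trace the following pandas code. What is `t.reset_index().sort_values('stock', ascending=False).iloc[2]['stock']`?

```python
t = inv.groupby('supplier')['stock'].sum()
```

632

group by supplier, sum of stock:
supplier
Acme        632
Globex     1137
Initech    1188
Soylent     308
Umbra        60
Name: stock, dtype: int64
reset_index():
  supplier  stock
0     Acme    632
1   Globex   1137
2  Initech   1188
3  Soylent    308
4    Umbra     60
sort by stock descending:
  supplier  stock
2  Initech   1188
1   Globex   1137
0     Acme    632
3  Soylent    308
4    Umbra     60
The value at position 2, column 'stock' is 632.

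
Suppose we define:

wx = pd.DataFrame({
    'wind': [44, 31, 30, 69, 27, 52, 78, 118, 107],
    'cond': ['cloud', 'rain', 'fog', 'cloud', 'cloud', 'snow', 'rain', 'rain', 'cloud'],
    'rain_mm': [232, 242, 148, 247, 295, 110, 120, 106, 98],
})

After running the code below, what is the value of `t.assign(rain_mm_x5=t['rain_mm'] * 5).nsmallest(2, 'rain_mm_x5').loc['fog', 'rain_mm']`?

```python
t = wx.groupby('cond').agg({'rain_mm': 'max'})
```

148

group by cond, max of rain_mm:
       rain_mm
cond          
cloud      295
fog        148
rain       242
snow       110
add column rain_mm_x5 = t['rain_mm'] * 5:
       rain_mm  rain_mm_x5
cond                      
cloud      295        1475
fog        148         740
rain       242        1210
snow       110         550
take 2 rows with smallest rain_mm_x5:
      rain_mm  rain_mm_x5
cond                     
snow      110         550
fog       148         740
Hence 148.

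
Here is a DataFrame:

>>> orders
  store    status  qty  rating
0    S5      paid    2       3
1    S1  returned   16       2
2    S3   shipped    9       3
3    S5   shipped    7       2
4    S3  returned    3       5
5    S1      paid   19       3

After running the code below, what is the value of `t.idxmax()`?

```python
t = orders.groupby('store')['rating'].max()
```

S3

group by store, max of rating:
store
S1    3
S3    5
S5    3
Name: rating, dtype: int64
Hence S3.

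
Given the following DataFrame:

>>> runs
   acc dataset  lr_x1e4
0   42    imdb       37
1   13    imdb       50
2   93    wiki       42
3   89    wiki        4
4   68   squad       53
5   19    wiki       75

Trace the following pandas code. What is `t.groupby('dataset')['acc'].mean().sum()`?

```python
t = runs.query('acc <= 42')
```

filter rows where acc <= 42:
   acc dataset  lr_x1e4
0   42    imdb       37
1   13    imdb       50
5   19    wiki       75
group by dataset, mean of acc:
dataset
imdb    27.5
wiki    19.0
Name: acc, dtype: float64

46.5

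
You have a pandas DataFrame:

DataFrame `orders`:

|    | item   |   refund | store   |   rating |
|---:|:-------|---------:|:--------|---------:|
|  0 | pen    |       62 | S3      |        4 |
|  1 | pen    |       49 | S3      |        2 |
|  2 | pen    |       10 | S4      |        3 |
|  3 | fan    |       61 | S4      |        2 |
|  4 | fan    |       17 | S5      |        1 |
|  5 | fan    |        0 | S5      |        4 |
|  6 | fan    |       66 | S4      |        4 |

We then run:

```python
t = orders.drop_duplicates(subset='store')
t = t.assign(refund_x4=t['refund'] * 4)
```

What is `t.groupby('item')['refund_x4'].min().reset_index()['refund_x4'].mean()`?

drop duplicate store (keep=first):
  item  refund store  rating
0  pen      62    S3       4
2  pen      10    S4       3
4  fan      17    S5       1
add column refund_x4 = t['refund'] * 4:
  item  refund store  rating  refund_x4
0  pen      62    S3       4        248
2  pen      10    S4       3         40
4  fan      17    S5       1         68
group by item, min of refund_x4:
item
fan    68
pen    40
Name: refund_x4, dtype: int64
reset_index():
  item  refund_x4
0  fan         68
1  pen         40
So mean() = 54.0.

54.0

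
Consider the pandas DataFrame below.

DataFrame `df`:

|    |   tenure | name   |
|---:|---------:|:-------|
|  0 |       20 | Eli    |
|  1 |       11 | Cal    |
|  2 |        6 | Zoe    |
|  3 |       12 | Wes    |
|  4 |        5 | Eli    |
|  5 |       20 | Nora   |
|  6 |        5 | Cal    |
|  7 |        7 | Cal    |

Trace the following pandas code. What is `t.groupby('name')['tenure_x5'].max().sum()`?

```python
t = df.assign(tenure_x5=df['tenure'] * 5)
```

add column tenure_x5 = df['tenure'] * 5:
   tenure  name  tenure_x5
0      20   Eli        100
1      11   Cal         55
2       6   Zoe         30
3      12   Wes         60
4       5   Eli         25
5      20  Nora        100
6       5   Cal         25
7       7   Cal         35
group by name, max of tenure_x5:
name
Cal      55
Eli     100
Nora    100
Wes      60
Zoe      30
Name: tenure_x5, dtype: int64
Finally, sum of the resulting series = 345.

345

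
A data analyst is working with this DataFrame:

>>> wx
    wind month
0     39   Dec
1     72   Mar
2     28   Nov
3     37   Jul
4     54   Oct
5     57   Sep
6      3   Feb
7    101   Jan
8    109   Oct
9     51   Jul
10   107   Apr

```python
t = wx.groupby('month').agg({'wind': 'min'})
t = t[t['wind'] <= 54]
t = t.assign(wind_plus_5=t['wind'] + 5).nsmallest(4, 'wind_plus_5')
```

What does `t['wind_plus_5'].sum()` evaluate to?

127

group by month, min of wind:
       wind
month      
Apr     107
Dec      39
Feb       3
Jan     101
Jul      37
Mar      72
Nov      28
Oct      54
Sep      57
filter rows where wind <= 54:
       wind
month      
Dec      39
Feb       3
Jul      37
Nov      28
Oct      54
add column wind_plus_5 = t['wind'] + 5:
       wind  wind_plus_5
month                   
Dec      39           44
Feb       3            8
Jul      37           42
Nov      28           33
Oct      54           59
take 4 rows with smallest wind_plus_5:
       wind  wind_plus_5
month                   
Feb       3            8
Nov      28           33
Jul      37           42
Dec      39           44
Then the sum of column 'wind_plus_5': 127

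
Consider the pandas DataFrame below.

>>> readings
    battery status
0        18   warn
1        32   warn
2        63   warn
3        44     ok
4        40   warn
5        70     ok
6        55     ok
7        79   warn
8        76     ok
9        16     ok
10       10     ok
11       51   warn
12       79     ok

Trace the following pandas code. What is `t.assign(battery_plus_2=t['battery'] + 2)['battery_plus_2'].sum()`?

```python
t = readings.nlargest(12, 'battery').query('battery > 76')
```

162

take 12 rows with largest battery:
    battery status
7        79   warn
12       79     ok
8        76     ok
5        70     ok
2        63   warn
6        55     ok
11       51   warn
3        44     ok
4        40   warn
1        32   warn
0        18   warn
9        16     ok
filter rows where battery > 76:
    battery status
7        79   warn
12       79     ok
add column battery_plus_2 = t['battery'] + 2:
    battery status  battery_plus_2
7        79   warn              81
12       79     ok              81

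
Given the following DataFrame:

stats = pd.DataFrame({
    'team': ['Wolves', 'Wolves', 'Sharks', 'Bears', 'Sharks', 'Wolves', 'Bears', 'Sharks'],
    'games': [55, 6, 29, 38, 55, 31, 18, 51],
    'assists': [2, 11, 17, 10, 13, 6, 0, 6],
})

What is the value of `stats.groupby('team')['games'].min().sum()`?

53

group by team, min of games:
team
Bears     18
Sharks    29
Wolves     6
Name: games, dtype: int64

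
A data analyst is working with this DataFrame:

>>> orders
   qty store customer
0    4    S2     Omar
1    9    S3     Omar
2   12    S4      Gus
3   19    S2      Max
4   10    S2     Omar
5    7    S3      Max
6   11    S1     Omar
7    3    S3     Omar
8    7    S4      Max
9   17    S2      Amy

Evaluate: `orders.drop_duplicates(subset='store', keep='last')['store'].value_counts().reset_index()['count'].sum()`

4

drop duplicate store (keep=last):
   qty store customer
6   11    S1     Omar
7    3    S3     Omar
8    7    S4      Max
9   17    S2      Amy
value_counts of store:
store
S1    1
S3    1
S4    1
S2    1
Name: count, dtype: int64
reset_index():
  store  count
0    S1      1
1    S3      1
2    S4      1
3    S2      1
Finally, sum of column 'count' = 4.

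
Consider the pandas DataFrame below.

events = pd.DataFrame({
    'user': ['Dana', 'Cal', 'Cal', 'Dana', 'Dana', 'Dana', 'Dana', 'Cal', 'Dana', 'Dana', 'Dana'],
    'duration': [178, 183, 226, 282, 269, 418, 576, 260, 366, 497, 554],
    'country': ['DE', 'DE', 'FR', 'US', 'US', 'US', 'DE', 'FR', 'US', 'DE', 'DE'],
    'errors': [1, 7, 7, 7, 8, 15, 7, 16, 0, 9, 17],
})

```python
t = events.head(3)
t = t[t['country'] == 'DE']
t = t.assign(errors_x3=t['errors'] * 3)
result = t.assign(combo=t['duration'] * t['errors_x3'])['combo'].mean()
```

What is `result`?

take first 3 rows:
   user  duration country  errors
0  Dana       178      DE       1
1   Cal       183      DE       7
2   Cal       226      FR       7
filter rows where country == 'DE':
   user  duration country  errors
0  Dana       178      DE       1
1   Cal       183      DE       7
add column errors_x3 = t['errors'] * 3:
   user  duration country  errors  errors_x3
0  Dana       178      DE       1          3
1   Cal       183      DE       7         21
add column combo = t['duration'] * t['errors_x3']:
   user  duration country  errors  errors_x3  combo
0  Dana       178      DE       1          3    534
1   Cal       183      DE       7         21   3843
So mean() = 2188.5.

2188.5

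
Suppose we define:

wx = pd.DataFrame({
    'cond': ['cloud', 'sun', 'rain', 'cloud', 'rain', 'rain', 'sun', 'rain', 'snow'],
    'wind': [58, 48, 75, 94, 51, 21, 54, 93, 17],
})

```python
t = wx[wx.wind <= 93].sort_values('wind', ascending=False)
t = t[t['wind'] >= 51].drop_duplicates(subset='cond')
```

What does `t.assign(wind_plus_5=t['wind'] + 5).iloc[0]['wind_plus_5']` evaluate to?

filter rows where wind <= 93:
    cond  wind
0  cloud    58
1    sun    48
2   rain    75
4   rain    51
5   rain    21
6    sun    54
7   rain    93
8   snow    17
sort by wind descending:
    cond  wind
7   rain    93
2   rain    75
0  cloud    58
6    sun    54
4   rain    51
1    sun    48
5   rain    21
8   snow    17
filter rows where wind >= 51:
    cond  wind
7   rain    93
2   rain    75
0  cloud    58
6    sun    54
4   rain    51
drop duplicate cond (keep=first):
    cond  wind
7   rain    93
0  cloud    58
6    sun    54
add column wind_plus_5 = t['wind'] + 5:
    cond  wind  wind_plus_5
7   rain    93           98
0  cloud    58           63
6    sun    54           59
Then the value at position 0, column 'wind_plus_5': 98

98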